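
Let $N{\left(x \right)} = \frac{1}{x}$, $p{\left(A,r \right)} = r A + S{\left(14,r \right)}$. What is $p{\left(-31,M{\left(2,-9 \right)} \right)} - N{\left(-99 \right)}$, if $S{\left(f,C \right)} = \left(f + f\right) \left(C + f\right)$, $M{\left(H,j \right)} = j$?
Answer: $\frac{41482}{99} \approx 419.01$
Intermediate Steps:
$S{\left(f,C \right)} = 2 f \left(C + f\right)$
$p{\left(A,r \right)} = 392 + 28 r + A r$ ($p{\left(A,r \right)} = r A + 2 \cdot 14 \left(r + 14\right) = A r + 2 \cdot 14 \left(14 + r\right) = A r + \left(392 + 28 r\right) = 392 + 28 r + A r$)
$p{\left(-31,M{\left(2,-9 \right)} \right)} - N{\left(-99 \right)} = \left(392 + 28 \left(-9\right) - -279\right) - \frac{1}{-99} = \left(392 - 252 + 279\right) - - \frac{1}{99} = 419 + \frac{1}{99} = \frac{41482}{99}$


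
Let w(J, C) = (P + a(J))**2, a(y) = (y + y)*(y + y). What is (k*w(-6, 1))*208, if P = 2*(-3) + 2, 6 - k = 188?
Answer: -741977600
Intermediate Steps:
k = -182 (k = 6 - 1*188 = 6 - 188 = -182)
a(y) = 4*y**2 (a(y) = (2*y)*(2*y) = 4*y**2)
P = -4 (P = -6 + 2 = -4)
w(J, C) = (-4 + 4*J**2)**2
(k*w(-6, 1))*208 = -2912*(-1 + (-6)**2)**2*208 = -2912*(-1 + 36)**2*208 = -2912*35**2*208 = -2912*1225*208 = -182*19600*208 = -3567200*208 = -741977600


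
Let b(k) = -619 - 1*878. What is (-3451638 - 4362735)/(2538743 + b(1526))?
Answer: -7814373/2537246 ≈ -3.0799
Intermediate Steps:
b(k) = -1497 (b(k) = -619 - 878 = -1497)
(-3451638 - 4362735)/(2538743 + b(1526)) = (-3451638 - 4362735)/(2538743 - 1497) = -7814373/2537246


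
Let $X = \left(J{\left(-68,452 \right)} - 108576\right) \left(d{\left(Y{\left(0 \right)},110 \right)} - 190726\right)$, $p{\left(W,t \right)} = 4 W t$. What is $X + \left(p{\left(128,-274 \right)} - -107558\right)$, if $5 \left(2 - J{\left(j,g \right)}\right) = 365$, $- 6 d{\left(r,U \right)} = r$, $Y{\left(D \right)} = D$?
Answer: $20721774992$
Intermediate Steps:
$p{\left(W,t \right)} = 4 W t$
$d{\left(r,U \right)} = - \frac{r}{6}$
$J{\left(j,g \right)} = -71$ ($J{\left(j,g \right)} = 2 - 73 = -71$)
$X = 20721807722$ ($X = \left(-71 - 108576\right) \left(\left(- \frac{1}{6}\right) 0 - 190726\right) = - 108647 \left(0 - 190726\right) = \left(-108647\right) \left(-190726\right) = 20721807722$)
$X + \left(p{\left(128,-274 \right)} - -107558\right) = 20721807722 + \left(4 \cdot 128 \left(-274\right) - -107558\right) = 20721807722 + \left(-140288 + 107558\right) = 20721807722 - 32730 = 20721774992$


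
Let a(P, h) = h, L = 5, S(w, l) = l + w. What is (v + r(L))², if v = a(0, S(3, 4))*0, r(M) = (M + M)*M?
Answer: 2500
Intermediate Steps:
r(M) = 2*M² (r(M) = (2*M)*M = 2*M²)
v = 0 (v = (4 + 3)*0 = 7*0 = 0)
(v + r(L))² = (0 + 2*5²)² = (0 + 2*25)² = (0 + 50)² = 50² = 2500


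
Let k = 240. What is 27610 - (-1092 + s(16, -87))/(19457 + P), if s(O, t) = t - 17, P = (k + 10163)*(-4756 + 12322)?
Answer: 2173695404746/78728555 ≈ 27610.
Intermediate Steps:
P = 78709098 (P = (240 + 10163)*(-4756 + 12322) = 10403*7566 = 78709098)
s(O, t) = -17 + t
27610 - (-1092 + s(16, -87))/(19457 + P) = 27610 - (-1092 + (-17 - 87))/(19457 + 78709098) = 27610 - (-1092 - 104)/78728555 = 27610 - (-1196)/78728555 = 27610 - 1*(-1196/78728555) = 27610 + 1196/78728555 = 2173695404746/78728555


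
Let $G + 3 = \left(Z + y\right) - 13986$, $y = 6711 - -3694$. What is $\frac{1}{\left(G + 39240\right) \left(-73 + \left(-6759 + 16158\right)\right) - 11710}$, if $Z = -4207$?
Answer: $\frac{1}{293281664} \approx 3.4097 \cdot 10^{-9}$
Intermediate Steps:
$y = 10405$ ($y = 6711 + 3694 = 10405$)
$G = -7791$ ($G = -3 + \left(\left(-4207 + 10405\right) - 13986\right) = -3 + \left(6198 - 13986\right) = -3 - 7788 = -7791$)
$\frac{1}{\left(G + 39240\right) \left(-73 + \left(-6759 + 16158\right)\right) - 11710} = \frac{1}{\left(-7791 + 39240\right) \left(-73 + \left(-6759 + 16158\right)\right) - 11710} = \frac{1}{31449 \left(-73 + 9399\right) - 11710} = \frac{1}{31449 \cdot 9326 - 11710} = \frac{1}{293293374 - 11710} = \frac{1}{293281664}$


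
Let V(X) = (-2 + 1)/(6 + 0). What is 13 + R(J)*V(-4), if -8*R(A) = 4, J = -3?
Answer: 157/12 ≈ 13.083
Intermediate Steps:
R(A) = -½ (R(A) = -⅛*4 = -½)
V(X) = -⅙ (V(X) = -1/6 = -1*⅙ = -⅙)
13 + R(J)*V(-4) = 13 - ½*(-⅙) = 13 + 1/12 = 157/12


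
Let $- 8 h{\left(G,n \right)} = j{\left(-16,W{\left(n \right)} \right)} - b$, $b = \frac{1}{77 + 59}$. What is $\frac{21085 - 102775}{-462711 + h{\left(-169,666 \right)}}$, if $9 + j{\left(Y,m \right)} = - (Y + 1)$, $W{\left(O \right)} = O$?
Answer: $\frac{88878720}{503430383} \approx 0.17655$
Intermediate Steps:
$j{\left(Y,m \right)} = -10 - Y$ ($j{\left(Y,m \right)} = -9 - \left(Y + 1\right) = -9 - \left(1 + Y\right) = -10 - Y$)
$b = \frac{1}{136} \approx 0.0073529$
$h{\left(G,n \right)} = - \frac{815}{1088}$ ($h{\left(G,n \right)} = - \frac{\left(-10 - -16\right) - \frac{1}{136}}{8} = - \frac{\left(-10 + 16\right) - \frac{1}{136}}{8} = - \frac{6 - \frac{1}{136}}{8} = \left(- \frac{1}{8}\right) \frac{815}{136} = - \frac{815}{1088}$)
$\frac{21085 - 102775}{-462711 + h{\left(-169,666 \right)}} = \frac{21085 - 102775}{-462711 - \frac{815}{1088}} = - \frac{81690}{- \frac{503430383}{1088}} = \left(-81690\right) \left(- \frac{1088}{503430383}\right) = \frac{88878720}{503430383}$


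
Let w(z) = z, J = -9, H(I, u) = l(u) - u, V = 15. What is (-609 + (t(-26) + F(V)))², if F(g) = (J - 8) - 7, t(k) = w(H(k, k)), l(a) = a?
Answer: 400689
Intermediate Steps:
H(I, u) = 0 (H(I, u) = u - u = 0)
t(k) = 0
F(g) = -24 (F(g) = (-9 - 8) - 7 = -17 - 7 = -24)
(-609 + (t(-26) + F(V)))² = (-609 + (0 - 24))² = (-609 - 24)² = (-633)² = 400689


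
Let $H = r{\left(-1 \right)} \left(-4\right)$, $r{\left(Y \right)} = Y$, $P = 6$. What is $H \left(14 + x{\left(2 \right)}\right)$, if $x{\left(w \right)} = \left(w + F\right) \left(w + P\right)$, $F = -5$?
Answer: $-40$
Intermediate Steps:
$x{\left(w \right)} = \left(-5 + w\right) \left(6 + w\right)$ ($x{\left(w \right)} = \left(w - 5\right) \left(w + 6\right) = \left(-5 + w\right) \left(6 + w\right)$)
$H = 4$ ($H = \left(-1\right) \left(-4\right) = 4$)
$H \left(14 + x{\left(2 \right)}\right) = 4 \left(14 + \left(-30 + 2 + 2^{2}\right)\right) = 4 \left(14 + \left(-30 + 2 + 4\right)\right) = 4 \left(14 - 24\right) = 4 \left(-10\right) = -40$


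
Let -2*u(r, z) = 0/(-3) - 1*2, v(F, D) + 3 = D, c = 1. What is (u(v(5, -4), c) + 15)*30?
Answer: 480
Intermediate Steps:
v(F, D) = -3 + D
u(r, z) = 1 (u(r, z) = -(0/(-3) - 1*2)/2 = -(0*(-⅓) - 2)/2 = -(0 - 2)/2 = -½*(-2) = 1)
(u(v(5, -4), c) + 15)*30 = (1 + 15)*30 = 16*30 = 480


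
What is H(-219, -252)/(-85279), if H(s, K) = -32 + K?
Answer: 284/85279 ≈ 0.0033302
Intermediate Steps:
H(-219, -252)/(-85279) = (-32 - 252)/(-85279) = -284*(-1/85279) = 284/85279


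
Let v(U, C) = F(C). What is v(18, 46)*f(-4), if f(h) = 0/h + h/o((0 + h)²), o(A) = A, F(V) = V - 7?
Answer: -39/4 ≈ -9.7500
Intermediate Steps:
F(V) = -7 + V
v(U, C) = -7 + C
f(h) = 1/h (f(h) = 0/h + h/((0 + h)²) = 0 + h/(h²) = 0 + h/h² = 0 + 1/h = 1/h)
v(18, 46)*f(-4) = (-7 + 46)/(-4) = 39*(-¼) = -39/4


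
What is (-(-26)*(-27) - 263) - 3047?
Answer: -4012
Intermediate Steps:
(-(-26)*(-27) - 263) - 3047 = (-26*27 - 263) - 3047 = (-702 - 263) - 3047 = -965 - 3047 = -4012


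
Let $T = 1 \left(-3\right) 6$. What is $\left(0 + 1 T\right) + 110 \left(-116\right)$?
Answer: $-12778$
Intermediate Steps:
$T = -18$ ($T = \left(-3\right) 6 = -18$)
$\left(0 + 1 T\right) + 110 \left(-116\right) = \left(0 + 1 \left(-18\right)\right) + 110 \left(-116\right) = \left(0 - 18\right) - 12760 = -18 - 12760 = -12778$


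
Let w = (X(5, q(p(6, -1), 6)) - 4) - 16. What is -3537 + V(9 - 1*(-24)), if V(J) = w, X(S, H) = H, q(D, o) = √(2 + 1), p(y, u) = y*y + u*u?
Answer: -3557 + √3 ≈ -3555.3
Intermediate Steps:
p(y, u) = u² + y² (p(y, u) = y² + u² = u² + y²)
q(D, o) = √3
w = -20 + √3 (w = (√3 - 4) - 16 = (-4 + √3) - 16 = -20 + √3 ≈ -18.268)
V(J) = -20 + √3
-3537 + V(9 - 1*(-24)) = -3537 + (-20 + √3) = -3557 + √3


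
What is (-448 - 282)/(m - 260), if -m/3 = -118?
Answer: -365/47 ≈ -7.7660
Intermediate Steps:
m = 354 (m = -3*(-118) = 354)
(-448 - 282)/(m - 260) = (-448 - 282)/(354 - 260) = -730/94 = -730*1/94 = -365/47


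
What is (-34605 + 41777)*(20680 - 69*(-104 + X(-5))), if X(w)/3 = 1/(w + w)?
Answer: 999658462/5 ≈ 1.9993e+8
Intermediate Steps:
X(w) = 3/(2*w) (X(w) = 3/(w + w) = 3/((2*w)) = 3*(1/(2*w)) = 3/(2*w))
(-34605 + 41777)*(20680 - 69*(-104 + X(-5))) = (-34605 + 41777)*(20680 - 69*(-104 + (3/2)/(-5))) = 7172*(20680 - 69*(-104 + (3/2)*(-⅕))) = 7172*(20680 - 69*(-104 - 3/10)) = 7172*(20680 - 69*(-1043/10)) = 7172*(20680 + 71967/10) = 7172*(278767/10) = 999658462/5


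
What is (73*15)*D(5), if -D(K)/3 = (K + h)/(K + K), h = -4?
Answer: -657/2 ≈ -328.50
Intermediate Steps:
D(K) = -3*(-4 + K)/(2*K) (D(K) = -3*(K - 4)/(K + K) = -3*(-4 + K)/(2*K))
(73*15)*D(5) = (73*15)*(-3/2 + 6/5) = 1095*(-3/2 + 6*(⅕)) = 1095*(-3/2 + 6/5) = 1095*(-3/10) = -657/2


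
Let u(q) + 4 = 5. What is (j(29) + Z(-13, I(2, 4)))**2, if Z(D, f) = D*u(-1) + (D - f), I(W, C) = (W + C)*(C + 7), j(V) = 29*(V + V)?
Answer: 2528100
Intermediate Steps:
j(V) = 58*V (j(V) = 29*(2*V) = 58*V)
I(W, C) = (7 + C)*(C + W) (I(W, C) = (C + W)*(7 + C) = (7 + C)*(C + W))
u(q) = 1 (u(q) = -4 + 5 = 1)
Z(D, f) = -f + 2*D (Z(D, f) = D*1 + (D - f) = D + (D - f) = -f + 2*D)
(j(29) + Z(-13, I(2, 4)))**2 = (58*29 + (-(4**2 + 7*4 + 7*2 + 4*2) + 2*(-13)))**2 = (1682 + (-(16 + 28 + 14 + 8) - 26))**2 = (1682 + (-1*66 - 26))**2 = (1682 + (-66 - 26))**2 = (1682 - 92)**2 = 1590**2 = 2528100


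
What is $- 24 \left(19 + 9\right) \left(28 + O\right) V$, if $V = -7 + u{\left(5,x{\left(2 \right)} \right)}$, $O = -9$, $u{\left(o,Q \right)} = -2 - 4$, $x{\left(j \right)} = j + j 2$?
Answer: $165984$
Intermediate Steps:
$x{\left(j \right)} = 3 j$ ($x{\left(j \right)} = j + 2 j = 3 j$)
$u{\left(o,Q \right)} = -6$ ($u{\left(o,Q \right)} = -2 - 4 = -6$)
$V = -13$ ($V = -7 - 6 = -13$)
$- 24 \left(19 + 9\right) \left(28 + O\right) V = - 24 \left(19 + 9\right) \left(28 - 9\right) \left(-13\right) = - 24 \cdot 28 \cdot 19 \left(-13\right) = \left(-24\right) 532 \left(-13\right) = \left(-12768\right) \left(-13\right) = 165984$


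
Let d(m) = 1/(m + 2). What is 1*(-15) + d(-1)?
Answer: -14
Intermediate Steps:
d(m) = 1/(2 + m)
1*(-15) + d(-1) = 1*(-15) + 1/(2 - 1) = -15 + 1/1 = -15 + 1 = -14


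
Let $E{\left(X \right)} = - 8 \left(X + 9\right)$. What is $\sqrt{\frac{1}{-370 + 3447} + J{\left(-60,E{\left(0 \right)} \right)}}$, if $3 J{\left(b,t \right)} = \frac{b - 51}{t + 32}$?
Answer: $\frac{\sqrt{3504364530}}{61540} \approx 0.96194$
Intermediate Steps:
$E{\left(X \right)} = -72 - 8 X$ ($E{\left(X \right)} = - 8 \left(9 + X\right) = -72 - 8 X$)
$J{\left(b,t \right)} = \frac{-51 + b}{3 \left(32 + t\right)}$ ($J{\left(b,t \right)} = \frac{\left(b - 51\right) \frac{1}{t + 32}}{3} = \frac{\left(-51 + b\right) \frac{1}{32 + t}}{3} = \frac{\frac{1}{32 + t} \left(-51 + b\right)}{3} = \frac{-51 + b}{3 \left(32 + t\right)}$)
$\sqrt{\frac{1}{-370 + 3447} + J{\left(-60,E{\left(0 \right)} \right)}} = \sqrt{\frac{1}{-370 + 3447} + \frac{-51 - 60}{3 \left(32 - 72\right)}} = \sqrt{\frac{1}{3077} + \frac{1}{3} \frac{1}{32 + \left(-72 + 0\right)} \left(-111\right)} = \sqrt{\frac{1}{3077} + \frac{1}{3} \frac{1}{32 - 72} \left(-111\right)} = \sqrt{\frac{1}{3077} + \frac{1}{3} \frac{1}{-40} \left(-111\right)} = \sqrt{\frac{1}{3077} + \frac{1}{3} \left(- \frac{1}{40}\right) \left(-111\right)} = \sqrt{\frac{1}{3077} + \frac{37}{40}} = \sqrt{\frac{113889}{123080}} = \frac{\sqrt{3504364530}}{61540}$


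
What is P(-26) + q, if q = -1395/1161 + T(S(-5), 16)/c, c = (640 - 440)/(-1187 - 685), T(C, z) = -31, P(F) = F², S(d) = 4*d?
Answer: 3111991/3225 ≈ 964.96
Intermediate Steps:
c = -25/234 (c = 200/(-1872) = 200*(-1/1872) = -25/234 ≈ -0.10684)
q = 931891/3225 (q = -1395/1161 - 31/(-25/234) = -1395*1/1161 - 31*(-234/25) = -155/129 + 7254/25 = 931891/3225 ≈ 288.96)
P(-26) + q = (-26)² + 931891/3225 = 676 + 931891/3225 = 3111991/3225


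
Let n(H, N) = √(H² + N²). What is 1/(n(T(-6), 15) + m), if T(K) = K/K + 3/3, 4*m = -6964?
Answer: -1741/3030852 - √229/3030852 ≈ -0.00057942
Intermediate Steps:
m = -1741 (m = (¼)*(-6964) = -1741)
T(K) = 2 (T(K) = 1 + 3*(⅓) = 1 + 1 = 2)
1/(n(T(-6), 15) + m) = 1/(√(2² + 15²) - 1741) = 1/(√(4 + 225) - 1741) = 1/(√229 - 1741) = 1/(-1741 + √229)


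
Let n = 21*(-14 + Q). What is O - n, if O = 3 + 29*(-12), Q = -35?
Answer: 684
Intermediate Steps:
n = -1029 (n = 21*(-14 - 35) = 21*(-49) = -1029)
O = -345 (O = 3 - 348 = -345)
O - n = -345 - 1*(-1029) = -345 + 1029 = 684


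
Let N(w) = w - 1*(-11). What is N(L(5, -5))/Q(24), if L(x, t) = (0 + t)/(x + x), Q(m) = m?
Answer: 7/16 ≈ 0.43750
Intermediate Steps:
L(x, t) = t/(2*x) (L(x, t) = t/((2*x)) = t*(1/(2*x)) = t/(2*x))
N(w) = 11 + w (N(w) = w + 11 = 11 + w)
N(L(5, -5))/Q(24) = (11 + (1/2)*(-5)/5)/24 = (11 + (1/2)*(-5)*(1/5))*(1/24) = (11 - 1/2)*(1/24) = (21/2)*(1/24) = 7/16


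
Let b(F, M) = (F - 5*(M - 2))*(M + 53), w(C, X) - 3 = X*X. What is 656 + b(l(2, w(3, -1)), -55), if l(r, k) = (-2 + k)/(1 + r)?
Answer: 254/3 ≈ 84.667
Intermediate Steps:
w(C, X) = 3 + X**2 (w(C, X) = 3 + X*X = 3 + X**2)
l(r, k) = (-2 + k)/(1 + r)
b(F, M) = (53 + M)*(10 + F - 5*M) (b(F, M) = (F - 5*(-2 + M))*(53 + M) = (F + (10 - 5*M))*(53 + M) = (10 + F - 5*M)*(53 + M) = (53 + M)*(10 + F - 5*M))
656 + b(l(2, w(3, -1)), -55) = 656 + (530 - 255*(-55) - 5*(-55)**2 + 53*((-2 + (3 + (-1)**2))/(1 + 2)) + ((-2 + (3 + (-1)**2))/(1 + 2))*(-55)) = 656 + (530 + 14025 - 5*3025 + 53*((-2 + (3 + 1))/3) + ((-2 + (3 + 1))/3)*(-55)) = 656 + (530 + 14025 - 15125 + 53*((-2 + 4)/3) + ((-2 + 4)/3)*(-55)) = 656 + (530 + 14025 - 15125 + 53*((1/3)*2) + ((1/3)*2)*(-55)) = 656 + (530 + 14025 - 15125 + 53*(2/3) + (2/3)*(-55)) = 656 + (530 + 14025 - 15125 + 106/3 - 110/3) = 656 - 1714/3 = 254/3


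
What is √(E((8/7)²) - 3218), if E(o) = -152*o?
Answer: I*√167410/7 ≈ 58.451*I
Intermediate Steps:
√(E((8/7)²) - 3218) = √(-152*(8/7)² - 3218) = √(-152*64/49 - 3218) = √(-9728/49 - 3218) = √(-167410/49) = I*√167410/7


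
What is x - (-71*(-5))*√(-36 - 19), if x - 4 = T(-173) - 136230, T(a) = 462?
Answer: -135764 - 355*I*√55 ≈ -1.3576e+5 - 2632.8*I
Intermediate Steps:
x = -135764 (x = 4 + (462 - 136230) = 4 - 135768 = -135764)
x - (-71*(-5))*√(-36 - 19) = -135764 - (-71*(-5))*√(-36 - 19) = -135764 - 355*√(-55) = -135764 - 355*I*√55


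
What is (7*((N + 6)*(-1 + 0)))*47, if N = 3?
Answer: -2961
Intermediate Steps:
(7*((N + 6)*(-1 + 0)))*47 = (7*((3 + 6)*(-1 + 0)))*47 = (7*(9*(-1)))*47 = (7*(-9))*47 = -63*47 = -2961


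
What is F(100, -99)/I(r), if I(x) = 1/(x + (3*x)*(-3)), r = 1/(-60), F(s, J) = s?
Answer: 40/3 ≈ 13.333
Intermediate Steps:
r = -1/60 ≈ -0.016667
I(x) = -1/(8*x) (I(x) = 1/(x - 9*x) = 1/(-8*x) = -1/(8*x))
F(100, -99)/I(r) = 100/((-1/(8*(-1/60)))) = 100/((-⅛*(-60))) = 100/(15/2) = 100*(2/15) = 40/3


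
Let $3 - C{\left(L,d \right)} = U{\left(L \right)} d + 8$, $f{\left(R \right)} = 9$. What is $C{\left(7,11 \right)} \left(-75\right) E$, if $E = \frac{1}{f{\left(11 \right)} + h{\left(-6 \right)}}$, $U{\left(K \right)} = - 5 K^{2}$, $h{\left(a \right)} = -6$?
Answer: $-67250$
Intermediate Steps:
$C{\left(L,d \right)} = -5 + 5 d L^{2}$ ($C{\left(L,d \right)} = 3 - \left(- 5 L^{2} d + 8\right) = 3 - \left(- 5 d L^{2} + 8\right) = 3 - \left(8 - 5 d L^{2}\right) = 3 + \left(-8 + 5 d L^{2}\right) = -5 + 5 d L^{2}$)
$E = \frac{1}{3}$ ($E = \frac{1}{9 - 6} = \frac{1}{3} \approx 0.33333$)
$C{\left(7,11 \right)} \left(-75\right) E = \left(-5 + 5 \cdot 11 \cdot 7^{2}\right) \left(-75\right) \frac{1}{3} = \left(-5 + 5 \cdot 11 \cdot 49\right) \left(-75\right) \frac{1}{3} = \left(-5 + 2695\right) \left(-75\right) \frac{1}{3} = 2690 \left(-75\right) \frac{1}{3} = \left(-201750\right) \frac{1}{3} = -67250$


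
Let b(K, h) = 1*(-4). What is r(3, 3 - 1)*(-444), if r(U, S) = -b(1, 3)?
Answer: -1776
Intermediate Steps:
b(K, h) = -4
r(U, S) = 4 (r(U, S) = -1*(-4) = 4)
r(3, 3 - 1)*(-444) = 4*(-444) = -1776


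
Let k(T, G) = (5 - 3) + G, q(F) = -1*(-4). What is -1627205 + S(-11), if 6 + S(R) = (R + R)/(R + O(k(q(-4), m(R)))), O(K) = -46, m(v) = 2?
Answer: -92751005/57 ≈ -1.6272e+6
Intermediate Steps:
q(F) = 4
k(T, G) = 2 + G
S(R) = -6 + 2*R/(-46 + R) (S(R) = -6 + (R + R)/(R - 46) = -6 + (2*R)/(-46 + R) = -6 + 2*R/(-46 + R))
-1627205 + S(-11) = -1627205 + 4*(69 - 1*(-11))/(-46 - 11) = -1627205 + 4*(69 + 11)/(-57) = -1627205 + 4*(-1/57)*80 = -1627205 - 320/57 = -92751005/57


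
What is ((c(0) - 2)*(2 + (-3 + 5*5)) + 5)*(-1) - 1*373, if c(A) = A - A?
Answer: -330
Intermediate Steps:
c(A) = 0
((c(0) - 2)*(2 + (-3 + 5*5)) + 5)*(-1) - 1*373 = ((0 - 2)*(2 + (-3 + 5*5)) + 5)*(-1) - 1*373 = (-2*(2 + (-3 + 25)) + 5)*(-1) - 373 = (-2*(2 + 22) + 5)*(-1) - 373 = (-2*24 + 5)*(-1) - 373 = (-48 + 5)*(-1) - 373 = -43*(-1) - 373 = 43 - 373 = -330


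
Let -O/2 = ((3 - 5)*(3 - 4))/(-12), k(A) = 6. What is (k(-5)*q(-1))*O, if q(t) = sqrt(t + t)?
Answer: 2*I*sqrt(2) ≈ 2.8284*I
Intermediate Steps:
q(t) = sqrt(2)*sqrt(t) (q(t) = sqrt(2*t) = sqrt(2)*sqrt(t))
O = 1/3 (O = -2*(3 - 5)*(3 - 4)/(-12) = -(-1)*(-2*(-1))/6 = -(-1)*2/6 = -2*(-1/6) = 1/3 ≈ 0.33333)
(k(-5)*q(-1))*O = (6*(sqrt(2)*sqrt(-1)))*(1/3) = (6*(sqrt(2)*I))*(1/3) = (6*(I*sqrt(2)))*(1/3) = (6*I*sqrt(2))*(1/3) = 2*I*sqrt(2)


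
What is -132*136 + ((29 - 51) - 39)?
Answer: -18013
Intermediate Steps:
-132*136 + ((29 - 51) - 39) = -17952 + (-22 - 39) = -17952 - 61 = -18013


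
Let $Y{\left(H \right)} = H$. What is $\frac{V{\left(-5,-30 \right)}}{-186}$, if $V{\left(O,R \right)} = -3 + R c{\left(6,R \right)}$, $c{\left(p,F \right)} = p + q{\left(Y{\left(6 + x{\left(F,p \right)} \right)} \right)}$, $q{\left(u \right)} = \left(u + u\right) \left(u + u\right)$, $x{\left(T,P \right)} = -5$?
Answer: $\frac{101}{62} \approx 1.629$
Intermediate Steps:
$q{\left(u \right)} = 4 u^{2}$ ($q{\left(u \right)} = 2 u 2 u = 4 u^{2}$)
$c{\left(p,F \right)} = 4 + p$ ($c{\left(p,F \right)} = p + 4 \left(6 - 5\right)^{2} = p + 4 \cdot 1^{2} = p + 4 \cdot 1 = p + 4 = 4 + p$)
$V{\left(O,R \right)} = -3 + 10 R$ ($V{\left(O,R \right)} = -3 + R \left(4 + 6\right) = -3 + R 10 = -3 + 10 R$)
$\frac{V{\left(-5,-30 \right)}}{-186} = \frac{-3 + 10 \left(-30\right)}{-186} = \left(-3 - 300\right) \left(- \frac{1}{186}\right) = \left(-303\right) \left(- \frac{1}{186}\right) = \frac{101}{62}$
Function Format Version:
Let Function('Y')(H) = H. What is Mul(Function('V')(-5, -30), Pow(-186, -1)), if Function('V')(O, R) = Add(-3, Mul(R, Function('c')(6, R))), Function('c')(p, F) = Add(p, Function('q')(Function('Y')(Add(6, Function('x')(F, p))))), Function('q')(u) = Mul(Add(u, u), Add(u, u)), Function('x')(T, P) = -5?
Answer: Rational(101, 62) ≈ 1.6290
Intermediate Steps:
Function('q')(u) = Mul(4, Pow(u, 2)) (Function('q')(u) = Mul(Mul(2, u), Mul(2, u)) = Mul(4, Pow(u, 2)))
Function('c')(p, F) = Add(4, p) (Function('c')(p, F) = Add(p, Mul(4, Pow(Add(6, -5), 2))) = Add(p, Mul(4, Pow(1, 2))) = Add(p, Mul(4, 1)) = Add(p, 4) = Add(4, p))
Function('V')(O, R) = Add(-3, Mul(10, R)) (Function('V')(O, R) = Add(-3, Mul(R, Add(4, 6))) = Add(-3, Mul(R, 10)) = Add(-3, Mul(10, R)))
Mul(Function('V')(-5, -30), Pow(-186, -1)) = Mul(Add(-3, Mul(10, -30)), Pow(-186, -1)) = Mul(Add(-3, -300), Rational(-1, 186)) = Mul(-303, Rational(-1, 186)) = Rational(101, 62)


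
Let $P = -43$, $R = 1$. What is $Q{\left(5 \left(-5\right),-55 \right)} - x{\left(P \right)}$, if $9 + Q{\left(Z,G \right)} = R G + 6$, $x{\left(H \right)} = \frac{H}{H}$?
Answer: $-59$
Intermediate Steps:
$x{\left(H \right)} = 1$
$Q{\left(Z,G \right)} = -3 + G$ ($Q{\left(Z,G \right)} = -9 + \left(1 G + 6\right) = -9 + \left(G + 6\right) = -9 + \left(6 + G\right) = -3 + G$)
$Q{\left(5 \left(-5\right),-55 \right)} - x{\left(P \right)} = \left(-3 - 55\right) - 1 = -58 - 1 = -59$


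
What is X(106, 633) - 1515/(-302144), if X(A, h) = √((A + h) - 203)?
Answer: 1515/302144 + 2*√134 ≈ 23.157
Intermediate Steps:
X(A, h) = √(-203 + A + h)
X(106, 633) - 1515/(-302144) = √(-203 + 106 + 633) - 1515/(-302144) = √536 - 1515*(-1/302144) = 2*√134 + 1515/302144 = 1515/302144 + 2*√134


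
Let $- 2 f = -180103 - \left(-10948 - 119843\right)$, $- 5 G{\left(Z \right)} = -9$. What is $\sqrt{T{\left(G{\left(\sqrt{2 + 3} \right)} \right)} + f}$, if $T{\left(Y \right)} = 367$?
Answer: $\sqrt{25023} \approx 158.19$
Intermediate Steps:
$G{\left(Z \right)} = \frac{9}{5}$ ($G{\left(Z \right)} = \left(- \frac{1}{5}\right) \left(-9\right) = \frac{9}{5}$)
$f = 24656$ ($f = - \frac{-180103 - \left(-10948 - 119843\right)}{2} = - \frac{-180103 - -130791}{2} = - \frac{-180103 + 130791}{2} = \left(- \frac{1}{2}\right) \left(-49312\right) = 24656$)
$\sqrt{T{\left(G{\left(\sqrt{2 + 3} \right)} \right)} + f} = \sqrt{367 + 24656} = \sqrt{25023}$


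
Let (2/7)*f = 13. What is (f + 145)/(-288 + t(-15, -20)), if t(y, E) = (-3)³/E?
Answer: -1270/1911 ≈ -0.66457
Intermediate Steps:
f = 91/2 (f = (7/2)*13 = 91/2 ≈ 45.500)
t(y, E) = -27/E
(f + 145)/(-288 + t(-15, -20)) = (91/2 + 145)/(-288 - 27/(-20)) = 381/(2*(-288 - 27*(-1/20))) = 381/(2*(-288 + 27/20)) = 381/(2*(-5733/20)) = (381/2)*(-20/5733) = -1270/1911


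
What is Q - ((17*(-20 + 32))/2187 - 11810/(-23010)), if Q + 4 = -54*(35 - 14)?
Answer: -636643873/559143 ≈ -1138.6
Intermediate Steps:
Q = -1138 (Q = -4 - 54*(35 - 14) = -4 - 54*21 = -4 - 1134 = -1138)
Q - ((17*(-20 + 32))/2187 - 11810/(-23010)) = -1138 - ((17*(-20 + 32))/2187 - 11810/(-23010)) = -1138 - ((17*12)*(1/2187) - 11810*(-1/23010)) = -1138 - (204*(1/2187) + 1181/2301) = -1138 - (68/729 + 1181/2301) = -1138 - 1*339139/559143 = -1138 - 339139/559143 = -636643873/559143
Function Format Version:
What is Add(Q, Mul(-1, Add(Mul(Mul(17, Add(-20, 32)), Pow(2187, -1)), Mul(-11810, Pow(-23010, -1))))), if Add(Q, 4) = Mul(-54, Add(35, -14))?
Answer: Rational(-636643873, 559143) ≈ -1138.6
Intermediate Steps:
Q = -1138 (Q = Add(-4, Mul(-54, Add(35, -14))) = Add(-4, Mul(-54, 21)) = Add(-4, -1134) = -1138)
Add(Q, Mul(-1, Add(Mul(Mul(17, Add(-20, 32)), Pow(2187, -1)), Mul(-11810, Pow(-23010, -1))))) = Add(-1138, Mul(-1, Add(Mul(Mul(17, Add(-20, 32)), Pow(2187, -1)), Mul(-11810, Pow(-23010, -1))))) = Add(-1138, Mul(-1, Add(Mul(Mul(17, 12), Rational(1, 2187)), Mul(-11810, Rational(-1, 23010))))) = Add(-1138, Mul(-1, Add(Mul(204, Rational(1, 2187)), Rational(1181, 2301)))) = Add(-1138, Mul(-1, Add(Rational(68, 729), Rational(1181, 2301)))) = Add(-1138, Mul(-1, Rational(339139, 559143))) = Add(-1138, Rational(-339139, 559143)) = Rational(-636643873, 559143)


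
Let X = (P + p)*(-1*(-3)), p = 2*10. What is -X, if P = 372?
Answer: -1176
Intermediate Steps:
p = 20
X = 1176 (X = (372 + 20)*(-1*(-3)) = 392*3 = 1176)
-X = -1*1176 = -1176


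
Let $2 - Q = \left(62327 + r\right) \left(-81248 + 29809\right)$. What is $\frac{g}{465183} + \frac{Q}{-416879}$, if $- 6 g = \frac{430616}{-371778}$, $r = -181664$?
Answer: $\frac{1592452232129524552267}{108145586279261619} \approx 14725.0$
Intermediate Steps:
$g = \frac{107654}{557667}$ ($g = - \frac{430616 \frac{1}{-371778}}{6} = - \frac{430616 \left(- \frac{1}{371778}\right)}{6} = \left(- \frac{1}{6}\right) \left(- \frac{215308}{185889}\right) = \frac{107654}{557667} \approx 0.19304$)
$Q = -6138575941$ ($Q = 2 - \left(62327 - 181664\right) \left(-81248 + 29809\right) = 2 - \left(-119337\right) \left(-51439\right) = 2 - 6138575943 = -6138575941$)
$\frac{g}{465183} + \frac{Q}{-416879} = \frac{107654}{557667 \cdot 465183} - \frac{6138575941}{-416879} = \frac{107654}{557667} \cdot \frac{1}{465183} - - \frac{6138575941}{416879} = \frac{107654}{259417208061} + \frac{6138575941}{416879} = \frac{1592452232129524552267}{108145586279261619}$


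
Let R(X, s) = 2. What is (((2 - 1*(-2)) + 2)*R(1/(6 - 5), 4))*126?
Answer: 1512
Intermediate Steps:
(((2 - 1*(-2)) + 2)*R(1/(6 - 5), 4))*126 = (((2 - 1*(-2)) + 2)*2)*126 = (((2 + 2) + 2)*2)*126 = ((4 + 2)*2)*126 = (6*2)*126 = 12*126 = 1512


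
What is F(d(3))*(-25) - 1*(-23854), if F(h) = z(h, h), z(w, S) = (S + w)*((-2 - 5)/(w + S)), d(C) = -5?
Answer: 24029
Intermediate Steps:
z(w, S) = -7 (z(w, S) = (S + w)*(-7/(S + w)) = -7)
F(h) = -7
F(d(3))*(-25) - 1*(-23854) = -7*(-25) - 1*(-23854) = 175 + 23854 = 24029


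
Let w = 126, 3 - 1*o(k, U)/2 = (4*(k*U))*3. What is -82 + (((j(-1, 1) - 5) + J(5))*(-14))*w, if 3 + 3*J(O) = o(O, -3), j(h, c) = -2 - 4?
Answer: -194122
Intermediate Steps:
j(h, c) = -6
o(k, U) = 6 - 24*U*k (o(k, U) = 6 - 2*4*(k*U)*3 = 6 - 2*4*(U*k)*3 = 6 - 2*4*U*k*3 = 6 - 24*U*k)
J(O) = 1 + 24*O (J(O) = -1 + (6 - 24*(-3)*O)/3 = -1 + (6 + 72*O)/3 = -1 + (2 + 24*O) = 1 + 24*O)
-82 + (((j(-1, 1) - 5) + J(5))*(-14))*w = -82 + (((-6 - 5) + (1 + 24*5))*(-14))*126 = -82 + ((-11 + (1 + 120))*(-14))*126 = -82 + ((-11 + 121)*(-14))*126 = -82 + (110*(-14))*126 = -82 - 1540*126 = -82 - 194040 = -194122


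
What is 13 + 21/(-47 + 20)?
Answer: 110/9 ≈ 12.222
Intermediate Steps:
13 + 21/(-47 + 20) = 13 + 21/(-27) = 13 + 21*(-1/27) = 13 - 7/9 = 110/9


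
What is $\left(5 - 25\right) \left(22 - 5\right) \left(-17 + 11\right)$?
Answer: $2040$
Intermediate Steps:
$\left(5 - 25\right) \left(22 - 5\right) \left(-17 + 11\right) = - 20 \cdot 17 \left(-6\right) = \left(-20\right) \left(-102\right) = 2040$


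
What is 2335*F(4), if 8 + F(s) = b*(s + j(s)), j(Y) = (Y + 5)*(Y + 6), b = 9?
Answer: 1956730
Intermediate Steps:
j(Y) = (5 + Y)*(6 + Y)
F(s) = 262 + 9*s² + 108*s (F(s) = -8 + 9*(s + (30 + s² + 11*s)) = -8 + 9*(30 + s² + 12*s) = -8 + (270 + 9*s² + 108*s) = 262 + 9*s² + 108*s)
2335*F(4) = 2335*(262 + 9*4² + 108*4) = 2335*(262 + 9*16 + 432) = 2335*(262 + 144 + 432) = 2335*838 = 1956730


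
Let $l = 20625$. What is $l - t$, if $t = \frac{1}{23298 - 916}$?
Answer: $\frac{461628749}{22382} \approx 20625.0$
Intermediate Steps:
$t = \frac{1}{22382} \approx 4.4679 \cdot 10^{-5}$
$l - t = 20625 - \frac{1}{22382} = \frac{461628749}{22382}$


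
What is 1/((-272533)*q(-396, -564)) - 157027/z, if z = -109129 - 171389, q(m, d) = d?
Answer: 4022733749507/7186338736836 ≈ 0.55978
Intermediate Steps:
z = -280518
1/((-272533)*q(-396, -564)) - 157027/z = 1/(-272533*(-564)) - 157027/(-280518) = -1/272533*(-1/564) - 157027*(-1/280518) = 1/153708612 + 157027/280518 = 4022733749507/7186338736836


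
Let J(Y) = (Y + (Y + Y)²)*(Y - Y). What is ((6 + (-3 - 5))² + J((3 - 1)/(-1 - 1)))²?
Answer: 16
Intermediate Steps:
J(Y) = 0 (J(Y) = (Y + (2*Y)²)*0 = (Y + 4*Y²)*0 = 0)
((6 + (-3 - 5))² + J((3 - 1)/(-1 - 1)))² = ((6 + (-3 - 5))² + 0)² = ((6 - 8)² + 0)² = ((-2)² + 0)² = (4 + 0)² = 4² = 16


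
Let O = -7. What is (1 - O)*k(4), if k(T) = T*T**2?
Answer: 512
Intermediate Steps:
k(T) = T**3
(1 - O)*k(4) = (1 - 1*(-7))*4**3 = (1 + 7)*64 = 8*64 = 512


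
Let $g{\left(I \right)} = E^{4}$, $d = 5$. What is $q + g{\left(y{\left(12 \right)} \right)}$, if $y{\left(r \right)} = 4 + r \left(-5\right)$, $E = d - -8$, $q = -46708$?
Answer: $-18147$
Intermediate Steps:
$E = 13$ ($E = 5 - -8 = 5 + 8 = 13$)
$y{\left(r \right)} = 4 - 5 r$
$g{\left(I \right)} = 28561$ ($g{\left(I \right)} = 13^{4} = 28561$)
$q + g{\left(y{\left(12 \right)} \right)} = -46708 + 28561 = -18147$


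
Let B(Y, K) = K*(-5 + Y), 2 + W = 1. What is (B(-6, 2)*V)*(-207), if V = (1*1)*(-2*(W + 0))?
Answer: 9108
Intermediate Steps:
W = -1 (W = -2 + 1 = -1)
V = 2 (V = (1*1)*(-2*(-1 + 0)) = 1*(-2*(-1)) = 1*2 = 2)
(B(-6, 2)*V)*(-207) = ((2*(-5 - 6))*2)*(-207) = ((2*(-11))*2)*(-207) = -22*2*(-207) = -44*(-207) = 9108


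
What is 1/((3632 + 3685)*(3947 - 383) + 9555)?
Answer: 1/26087343 ≈ 3.8333e-8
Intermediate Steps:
1/((3632 + 3685)*(3947 - 383) + 9555) = 1/(7317*3564 + 9555) = 1/(26077788 + 9555) = 1/26087343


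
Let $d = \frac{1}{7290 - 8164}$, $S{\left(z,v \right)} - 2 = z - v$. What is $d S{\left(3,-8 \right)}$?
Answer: $- \frac{13}{874} \approx -0.014874$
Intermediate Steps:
$S{\left(z,v \right)} = 2 + z - v$ ($S{\left(z,v \right)} = 2 - \left(v - z\right) = 2 + z - v$)
$d = - \frac{1}{874}$ ($d = \frac{1}{7290 - 8164} = \frac{1}{-874} = - \frac{1}{874} \approx -0.0011442$)
$d S{\left(3,-8 \right)} = - \frac{2 + 3 - -8}{874} = - \frac{2 + 3 + 8}{874} = \left(- \frac{1}{874}\right) 13 = - \frac{13}{874}$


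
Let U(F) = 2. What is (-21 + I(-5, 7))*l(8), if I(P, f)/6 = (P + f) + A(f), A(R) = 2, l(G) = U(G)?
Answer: 6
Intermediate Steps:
l(G) = 2
I(P, f) = 12 + 6*P + 6*f (I(P, f) = 6*((P + f) + 2) = 6*(2 + P + f) = 12 + 6*P + 6*f)
(-21 + I(-5, 7))*l(8) = (-21 + (12 + 6*(-5) + 6*7))*2 = (-21 + (12 - 30 + 42))*2 = (-21 + 24)*2 = 3*2 = 6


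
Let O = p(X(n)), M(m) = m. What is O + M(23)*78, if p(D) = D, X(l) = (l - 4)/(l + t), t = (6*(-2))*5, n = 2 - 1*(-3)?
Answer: 98669/55 ≈ 1794.0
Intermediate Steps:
n = 5 (n = 2 + 3 = 5)
t = -60 (t = -12*5 = -60)
X(l) = (-4 + l)/(-60 + l) (X(l) = (l - 4)/(l - 60) = (-4 + l)/(-60 + l))
O = -1/55 (O = (-4 + 5)/(-60 + 5) = 1/(-55) = -1/55*1 = -1/55 ≈ -0.018182)
O + M(23)*78 = -1/55 + 23*78 = -1/55 + 1794 = 98669/55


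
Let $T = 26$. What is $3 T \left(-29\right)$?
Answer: $-2262$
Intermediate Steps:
$3 T \left(-29\right) = 3 \cdot 26 \left(-29\right) = 78 \left(-29\right) = -2262$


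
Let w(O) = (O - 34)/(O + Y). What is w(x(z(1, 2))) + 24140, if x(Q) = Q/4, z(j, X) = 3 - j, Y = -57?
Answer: 2727887/113 ≈ 24141.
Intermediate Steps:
x(Q) = Q/4 (x(Q) = Q*(¼) = Q/4)
w(O) = (-34 + O)/(-57 + O) (w(O) = (O - 34)/(O - 57) = (-34 + O)/(-57 + O))
w(x(z(1, 2))) + 24140 = (-34 + (3 - 1*1)/4)/(-57 + (3 - 1*1)/4) + 24140 = (-34 + (3 - 1)/4)/(-57 + (3 - 1)/4) + 24140 = (-34 + (¼)*2)/(-57 + (¼)*2) + 24140 = (-34 + ½)/(-57 + ½) + 24140 = -67/2/(-113/2) + 24140 = -2/113*(-67/2) + 24140 = 67/113 + 24140 = 2727887/113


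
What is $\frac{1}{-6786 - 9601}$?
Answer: $- \frac{1}{16387} \approx -6.1024 \cdot 10^{-5}$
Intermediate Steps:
$\frac{1}{-6786 - 9601} = \frac{1}{-16387} = - \frac{1}{16387}$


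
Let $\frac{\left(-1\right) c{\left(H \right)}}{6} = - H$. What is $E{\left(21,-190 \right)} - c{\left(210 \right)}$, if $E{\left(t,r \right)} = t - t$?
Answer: $-1260$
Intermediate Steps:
$E{\left(t,r \right)} = 0$
$c{\left(H \right)} = 6 H$ ($c{\left(H \right)} = - 6 \left(- H\right) = 6 H$)
$E{\left(21,-190 \right)} - c{\left(210 \right)} = 0 - 6 \cdot 210 = 0 - 1260 = -1260$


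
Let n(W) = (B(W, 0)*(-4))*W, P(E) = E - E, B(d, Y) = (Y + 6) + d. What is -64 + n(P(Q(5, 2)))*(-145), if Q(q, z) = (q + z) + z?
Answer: -64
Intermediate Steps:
Q(q, z) = q + 2*z
B(d, Y) = 6 + Y + d (B(d, Y) = (6 + Y) + d = 6 + Y + d)
P(E) = 0
n(W) = W*(-24 - 4*W) (n(W) = ((6 + 0 + W)*(-4))*W = ((6 + W)*(-4))*W = (-24 - 4*W)*W = W*(-24 - 4*W))
-64 + n(P(Q(5, 2)))*(-145) = -64 - 4*0*(6 + 0)*(-145) = -64 - 4*0*6*(-145) = -64 + 0*(-145) = -64 + 0 = -64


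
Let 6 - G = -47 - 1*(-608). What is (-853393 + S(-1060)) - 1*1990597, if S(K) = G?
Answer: -2844545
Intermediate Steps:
G = -555 (G = 6 - (-47 - 1*(-608)) = 6 - (-47 + 608) = 6 - 1*561 = 6 - 561 = -555)
S(K) = -555
(-853393 + S(-1060)) - 1*1990597 = (-853393 - 555) - 1*1990597 = -853948 - 1990597 = -2844545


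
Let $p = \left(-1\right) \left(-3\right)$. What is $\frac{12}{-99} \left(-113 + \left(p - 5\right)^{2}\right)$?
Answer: $\frac{436}{33} \approx 13.212$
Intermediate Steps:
$p = 3$
$\frac{12}{-99} \left(-113 + \left(p - 5\right)^{2}\right) = \frac{12}{-99} \left(-113 + \left(3 - 5\right)^{2}\right) = 12 \left(- \frac{1}{99}\right) \left(-113 + \left(-2\right)^{2}\right) = - \frac{4 \left(-113 + 4\right)}{33} = \left(- \frac{4}{33}\right) \left(-109\right) = \frac{436}{33}$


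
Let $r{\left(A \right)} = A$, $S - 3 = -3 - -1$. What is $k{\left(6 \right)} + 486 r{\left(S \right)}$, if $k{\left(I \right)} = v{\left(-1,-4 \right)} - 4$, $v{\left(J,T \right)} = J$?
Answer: $481$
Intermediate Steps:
$S = 1$ ($S = 3 - 2 = 1$)
$k{\left(I \right)} = -5$ ($k{\left(I \right)} = -1 - 4 = -5$)
$k{\left(6 \right)} + 486 r{\left(S \right)} = -5 + 486 \cdot 1 = -5 + 486 = 481$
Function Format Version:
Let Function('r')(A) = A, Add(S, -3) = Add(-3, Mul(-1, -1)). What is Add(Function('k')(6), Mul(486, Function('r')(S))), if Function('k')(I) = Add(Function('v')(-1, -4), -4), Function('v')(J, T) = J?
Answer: 481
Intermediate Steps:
S = 1 (S = Add(3, Add(-3, Mul(-1, -1))) = Add(3, Add(-3, 1)) = Add(3, -2) = 1)
Function('k')(I) = -5 (Function('k')(I) = Add(-1, -4) = -5)
Add(Function('k')(6), Mul(486, Function('r')(S))) = Add(-5, Mul(486, 1)) = Add(-5, 486) = 481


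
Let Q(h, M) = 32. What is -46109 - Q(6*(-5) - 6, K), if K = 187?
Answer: -46141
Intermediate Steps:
-46109 - Q(6*(-5) - 6, K) = -46109 - 1*32 = -46109 - 32 = -46141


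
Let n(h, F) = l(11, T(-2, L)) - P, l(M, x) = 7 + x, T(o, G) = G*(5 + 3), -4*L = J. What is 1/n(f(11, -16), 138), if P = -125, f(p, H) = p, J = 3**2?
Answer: 1/114 ≈ 0.0087719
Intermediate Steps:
J = 9
L = -9/4 (L = -1/4*9 = -9/4 ≈ -2.2500)
T(o, G) = 8*G (T(o, G) = G*8 = 8*G)
n(h, F) = 114 (n(h, F) = (7 + 8*(-9/4)) - 1*(-125) = (7 - 18) + 125 = -11 + 125 = 114)
1/n(f(11, -16), 138) = 1/114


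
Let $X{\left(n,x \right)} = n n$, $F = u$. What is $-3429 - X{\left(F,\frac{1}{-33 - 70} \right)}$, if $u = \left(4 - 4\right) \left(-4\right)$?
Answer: $-3429$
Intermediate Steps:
$u = 0$ ($u = 0 \left(-4\right) = 0$)
$F = 0$
$X{\left(n,x \right)} = n^{2}$
$-3429 - X{\left(F,\frac{1}{-33 - 70} \right)} = -3429 - 0^{2} = -3429 - 0 = -3429 + 0 = -3429$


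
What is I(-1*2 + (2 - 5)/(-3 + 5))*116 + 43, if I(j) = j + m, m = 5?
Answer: 217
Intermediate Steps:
I(j) = 5 + j (I(j) = j + 5 = 5 + j)
I(-1*2 + (2 - 5)/(-3 + 5))*116 + 43 = (5 + (-1*2 + (2 - 5)/(-3 + 5)))*116 + 43 = (5 + (-2 - 3/2))*116 + 43 = (5 - 7/2)*116 + 43 = (3/2)*116 + 43 = 174 + 43 = 217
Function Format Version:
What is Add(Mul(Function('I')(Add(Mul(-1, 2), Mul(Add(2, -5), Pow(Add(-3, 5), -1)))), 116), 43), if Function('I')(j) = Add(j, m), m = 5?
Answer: 217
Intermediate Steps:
Function('I')(j) = Add(5, j) (Function('I')(j) = Add(j, 5) = Add(5, j))
Add(Mul(Function('I')(Add(Mul(-1, 2), Mul(Add(2, -5), Pow(Add(-3, 5), -1)))), 116), 43) = Add(Mul(Add(5, Add(Mul(-1, 2), Mul(Add(2, -5), Pow(Add(-3, 5), -1)))), 116), 43) = Add(Mul(Add(5, Add(-2, Mul(-3, Pow(2, -1)))), 116), 43) = Add(Mul(Add(5, Add(-2, Mul(-3, Rational(1, 2)))), 116), 43) = Add(Mul(Add(5, Add(-2, Rational(-3, 2))), 116), 43) = Add(Mul(Add(5, Rational(-7, 2)), 116), 43) = Add(Mul(Rational(3, 2), 116), 43) = Add(174, 43) = 217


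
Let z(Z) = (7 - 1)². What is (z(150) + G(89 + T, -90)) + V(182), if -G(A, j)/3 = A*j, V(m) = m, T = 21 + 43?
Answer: 41528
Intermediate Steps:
T = 64
z(Z) = 36 (z(Z) = 6² = 36)
G(A, j) = -3*A*j
(z(150) + G(89 + T, -90)) + V(182) = (36 - 3*(89 + 64)*(-90)) + 182 = (36 - 3*153*(-90)) + 182 = (36 + 41310) + 182 = 41346 + 182 = 41528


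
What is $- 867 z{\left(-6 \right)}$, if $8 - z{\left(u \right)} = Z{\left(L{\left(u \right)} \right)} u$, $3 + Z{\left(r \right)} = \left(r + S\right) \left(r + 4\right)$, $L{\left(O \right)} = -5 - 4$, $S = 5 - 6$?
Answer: $-251430$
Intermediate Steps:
$S = -1$ ($S = 5 - 6 = -1$)
$L{\left(O \right)} = -9$ ($L{\left(O \right)} = -5 - 4 = -9$)
$Z{\left(r \right)} = -3 + \left(-1 + r\right) \left(4 + r\right)$ ($Z{\left(r \right)} = -3 + \left(r - 1\right) \left(r + 4\right) = -3 + \left(-1 + r\right) \left(4 + r\right)$)
$z{\left(u \right)} = 8 - 47 u$ ($z{\left(u \right)} = 8 - \left(-7 + \left(-9\right)^{2} + 3 \left(-9\right)\right) u = 8 - \left(-7 + 81 - 27\right) u = 8 - 47 u$)
$- 867 z{\left(-6 \right)} = - 867 \left(8 - -282\right) = - 867 \left(8 + 282\right) = \left(-867\right) 290 = -251430$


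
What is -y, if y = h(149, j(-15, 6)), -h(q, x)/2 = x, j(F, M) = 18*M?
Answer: 216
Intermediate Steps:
h(q, x) = -2*x
y = -216 (y = -36*6 = -2*108 = -216)
-y = -1*(-216) = 216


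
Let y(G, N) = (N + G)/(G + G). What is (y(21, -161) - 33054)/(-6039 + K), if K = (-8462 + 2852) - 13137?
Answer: 49586/37179 ≈ 1.3337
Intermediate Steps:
y(G, N) = (G + N)/(2*G) (y(G, N) = (G + N)/((2*G)) = (G + N)*(1/(2*G)) = (G + N)/(2*G))
K = -18747 (K = -5610 - 13137 = -18747)
(y(21, -161) - 33054)/(-6039 + K) = ((½)*(21 - 161)/21 - 33054)/(-6039 - 18747) = ((½)*(1/21)*(-140) - 33054)/(-24786) = (-10/3 - 33054)*(-1/24786) = -99172/3*(-1/24786) = 49586/37179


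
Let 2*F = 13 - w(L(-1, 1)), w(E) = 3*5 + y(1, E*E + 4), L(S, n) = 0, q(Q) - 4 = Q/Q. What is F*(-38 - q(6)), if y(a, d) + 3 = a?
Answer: 0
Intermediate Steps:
q(Q) = 5 (q(Q) = 4 + Q/Q = 4 + 1 = 5)
y(a, d) = -3 + a
w(E) = 13 (w(E) = 3*5 + (-3 + 1) = 15 - 2 = 13)
F = 0 (F = (13 - 1*13)/2 = (13 - 13)/2 = (½)*0 = 0)
F*(-38 - q(6)) = 0*(-38 - 1*5) = 0*(-38 - 5) = 0*(-43) = 0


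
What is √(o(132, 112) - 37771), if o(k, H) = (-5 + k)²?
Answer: I*√21642 ≈ 147.11*I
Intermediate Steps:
√(o(132, 112) - 37771) = √((-5 + 132)² - 37771) = √(127² - 37771) = √(16129 - 37771) = √(-21642) = I*√21642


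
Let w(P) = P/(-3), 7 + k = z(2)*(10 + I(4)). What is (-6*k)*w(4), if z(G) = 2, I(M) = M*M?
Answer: 360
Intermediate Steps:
I(M) = M**2
k = 45 (k = -7 + 2*(10 + 4**2) = -7 + 2*(10 + 16) = -7 + 2*26 = -7 + 52 = 45)
w(P) = -P/3 (w(P) = P*(-1/3) = -P/3)
(-6*k)*w(4) = (-6*45)*(-1/3*4) = -270*(-4/3) = 360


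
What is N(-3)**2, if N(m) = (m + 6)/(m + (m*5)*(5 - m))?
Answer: 1/1681 ≈ 0.00059488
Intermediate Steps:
N(m) = (6 + m)/(m + 5*m*(5 - m)) (N(m) = (6 + m)/(m + (5*m)*(5 - m)) = (6 + m)/(m + 5*m*(5 - m)))
N(-3)**2 = ((-6 - 1*(-3))/((-3)*(-26 + 5*(-3))))**2 = (-(-6 + 3)/(3*(-26 - 15)))**2 = (-1/3*(-3)/(-41))**2 = (-1/3*(-1/41)*(-3))**2 = (-1/41)**2 = 1/1681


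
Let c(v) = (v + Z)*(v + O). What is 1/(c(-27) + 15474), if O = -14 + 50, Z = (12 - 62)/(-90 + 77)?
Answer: 13/198453 ≈ 6.5507e-5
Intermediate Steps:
Z = 50/13 (Z = -50/(-13) = -50*(-1/13) = 50/13 ≈ 3.8462)
O = 36
c(v) = (36 + v)*(50/13 + v) (c(v) = (v + 50/13)*(v + 36) = (50/13 + v)*(36 + v) = (36 + v)*(50/13 + v))
1/(c(-27) + 15474) = 1/((1800/13 + (-27)² + (518/13)*(-27)) + 15474) = 1/((1800/13 + 729 - 13986/13) + 15474) = 1/(-2709/13 + 15474) = 1/(198453/13) = 13/198453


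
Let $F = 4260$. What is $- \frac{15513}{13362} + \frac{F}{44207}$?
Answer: $- \frac{209620357}{196897978} \approx -1.0646$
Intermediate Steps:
$- \frac{15513}{13362} + \frac{F}{44207} = - \frac{15513}{13362} + \frac{4260}{44207} = \left(-15513\right) \frac{1}{13362} + 4260 \cdot \frac{1}{44207} = - \frac{5171}{4454} + \frac{4260}{44207} = - \frac{209620357}{196897978}$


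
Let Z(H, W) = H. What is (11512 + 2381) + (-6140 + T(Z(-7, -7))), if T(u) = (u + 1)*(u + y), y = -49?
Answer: 8089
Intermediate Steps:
T(u) = (1 + u)*(-49 + u) (T(u) = (u + 1)*(u - 49) = (1 + u)*(-49 + u))
(11512 + 2381) + (-6140 + T(Z(-7, -7))) = (11512 + 2381) + (-6140 + (-49 + (-7)**2 - 48*(-7))) = 13893 + (-6140 + (-49 + 49 + 336)) = 13893 + (-6140 + 336) = 13893 - 5804 = 8089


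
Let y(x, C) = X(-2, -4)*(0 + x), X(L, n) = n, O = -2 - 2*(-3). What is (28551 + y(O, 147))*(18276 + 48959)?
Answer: 1918550725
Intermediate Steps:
O = 4 (O = -2 + 6 = 4)
y(x, C) = -4*x (y(x, C) = -4*(0 + x) = -4*x)
(28551 + y(O, 147))*(18276 + 48959) = (28551 - 4*4)*(18276 + 48959) = (28551 - 16)*67235 = 28535*67235 = 1918550725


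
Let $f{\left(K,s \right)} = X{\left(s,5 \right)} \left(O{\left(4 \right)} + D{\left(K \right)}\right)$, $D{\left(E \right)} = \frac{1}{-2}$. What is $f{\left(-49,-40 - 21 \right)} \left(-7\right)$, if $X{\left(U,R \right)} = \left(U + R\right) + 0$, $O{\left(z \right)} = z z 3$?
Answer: $18620$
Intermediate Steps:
$O{\left(z \right)} = 3 z^{2}$ ($O{\left(z \right)} = z^{2} \cdot 3 = 3 z^{2}$)
$X{\left(U,R \right)} = R + U$ ($X{\left(U,R \right)} = \left(R + U\right) + 0 = R + U$)
$D{\left(E \right)} = - \frac{1}{2}$
$f{\left(K,s \right)} = \frac{475}{2} + \frac{95 s}{2}$ ($f{\left(K,s \right)} = \left(5 + s\right) \left(3 \cdot 4^{2} - \frac{1}{2}\right) = \left(5 + s\right) \left(3 \cdot 16 - \frac{1}{2}\right) = \left(5 + s\right) \left(48 - \frac{1}{2}\right) = \left(5 + s\right) \frac{95}{2} = \frac{475}{2} + \frac{95 s}{2}$)
$f{\left(-49,-40 - 21 \right)} \left(-7\right) = \left(\frac{475}{2} + \frac{95 \left(-40 - 21\right)}{2}\right) \left(-7\right) = \left(\frac{475}{2} + \frac{95}{2} \left(-61\right)\right) \left(-7\right) = \left(\frac{475}{2} - \frac{5795}{2}\right) \left(-7\right) = \left(-2660\right) \left(-7\right) = 18620$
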